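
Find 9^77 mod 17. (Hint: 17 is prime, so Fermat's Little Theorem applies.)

Step 1: Since 17 is prime, by Fermat's Little Theorem: 9^16 = 1 (mod 17).
Step 2: Reduce exponent: 77 mod 16 = 13.
Step 3: So 9^77 = 9^13 (mod 17).
Step 4: 9^13 mod 17 = 8.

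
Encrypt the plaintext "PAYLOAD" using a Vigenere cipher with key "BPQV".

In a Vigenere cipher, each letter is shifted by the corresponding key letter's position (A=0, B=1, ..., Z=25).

Step 1: Repeat key to match plaintext length:
  Plaintext: PAYLOAD
  Key:       BPQVBPQ
Step 2: Encrypt each letter:
  P(15) + B(1) = (15+1) mod 26 = 16 = Q
  A(0) + P(15) = (0+15) mod 26 = 15 = P
  Y(24) + Q(16) = (24+16) mod 26 = 14 = O
  L(11) + V(21) = (11+21) mod 26 = 6 = G
  O(14) + B(1) = (14+1) mod 26 = 15 = P
  A(0) + P(15) = (0+15) mod 26 = 15 = P
  D(3) + Q(16) = (3+16) mod 26 = 19 = T
Ciphertext: QPOGPPT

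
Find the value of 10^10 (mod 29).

Step 1: Compute 10^10 mod 29 step by step, reducing modulo 29 at each step.
  10^1 mod 29 = 10
  10^2 mod 29 = (10 * 10) mod 29 = 13
  10^3 mod 29 = (13 * 10) mod 29 = 14
  10^4 mod 29 = (14 * 10) mod 29 = 24
  10^5 mod 29 = (24 * 10) mod 29 = 8
  10^6 mod 29 = (8 * 10) mod 29 = 22
  10^7 mod 29 = (22 * 10) mod 29 = 17
  10^8 mod 29 = (17 * 10) mod 29 = 25
  10^9 mod 29 = (25 * 10) mod 29 = 18
  10^10 mod 29 = (18 * 10) mod 29 = 6
Step 2: Result = 6.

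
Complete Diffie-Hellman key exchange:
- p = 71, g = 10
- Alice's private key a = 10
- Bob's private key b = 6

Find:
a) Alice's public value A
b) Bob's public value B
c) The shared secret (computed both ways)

Step 1: A = g^a mod p = 10^10 mod 71 = 30.
Step 2: B = g^b mod p = 10^6 mod 71 = 36.
Step 3: Alice computes s = B^a mod p = 36^10 mod 71 = 45.
Step 4: Bob computes s = A^b mod p = 30^6 mod 71 = 45.
Both sides agree: shared secret = 45.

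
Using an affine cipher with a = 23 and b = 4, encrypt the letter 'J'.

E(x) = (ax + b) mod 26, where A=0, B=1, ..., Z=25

Step 1: Convert 'J' to number: x = 9.
Step 2: E(9) = (23 * 9 + 4) mod 26 = 211 mod 26 = 3.
Step 3: Convert 3 back to letter: D.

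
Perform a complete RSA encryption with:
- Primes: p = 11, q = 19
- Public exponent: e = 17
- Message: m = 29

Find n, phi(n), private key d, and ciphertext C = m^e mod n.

Step 1: n = 11 * 19 = 209.
Step 2: phi(n) = (11-1)(19-1) = 10 * 18 = 180.
Step 3: Find d = 17^(-1) mod 180 = 53.
  Verify: 17 * 53 = 901 = 1 (mod 180).
Step 4: C = 29^17 mod 209 = 116.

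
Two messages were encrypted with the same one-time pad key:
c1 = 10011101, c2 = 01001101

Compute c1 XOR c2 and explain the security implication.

Step 1: c1 XOR c2 = (m1 XOR k) XOR (m2 XOR k).
Step 2: By XOR associativity/commutativity: = m1 XOR m2 XOR k XOR k = m1 XOR m2.
Step 3: 10011101 XOR 01001101 = 11010000 = 208.
Step 4: The key cancels out! An attacker learns m1 XOR m2 = 208, revealing the relationship between plaintexts.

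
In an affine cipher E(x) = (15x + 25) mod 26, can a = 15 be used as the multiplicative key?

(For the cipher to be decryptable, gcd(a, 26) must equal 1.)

Step 1: Compute gcd(15, 26).
Step 2: gcd(15, 26) = 1.
Since gcd = 1, 15 is coprime with 26, so it is a valid key.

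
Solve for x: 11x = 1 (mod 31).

Step 1: We need x such that 11 * x = 1 (mod 31).
Step 2: Using the extended Euclidean algorithm or trial:
  11 * 17 = 187 = 6 * 31 + 1.
Step 3: Since 187 mod 31 = 1, the inverse is x = 17.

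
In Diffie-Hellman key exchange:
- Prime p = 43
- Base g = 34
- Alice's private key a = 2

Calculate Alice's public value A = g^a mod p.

Step 1: A = g^a mod p = 34^2 mod 43.
  34^1 mod 43 = 34
  34^2 mod 43 = (34 * 34) mod 43 = 38
Result: A = 38.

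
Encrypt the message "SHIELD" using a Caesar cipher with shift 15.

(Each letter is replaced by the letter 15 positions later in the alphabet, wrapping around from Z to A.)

Step 1: For each letter, shift forward by 15 positions (mod 26).
  S (position 18) -> position (18+15) mod 26 = 7 -> H
  H (position 7) -> position (7+15) mod 26 = 22 -> W
  I (position 8) -> position (8+15) mod 26 = 23 -> X
  E (position 4) -> position (4+15) mod 26 = 19 -> T
  L (position 11) -> position (11+15) mod 26 = 0 -> A
  D (position 3) -> position (3+15) mod 26 = 18 -> S
Result: HWXTAS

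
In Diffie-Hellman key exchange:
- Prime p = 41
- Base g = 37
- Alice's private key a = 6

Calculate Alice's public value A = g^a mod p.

Step 1: A = g^a mod p = 37^6 mod 41.
  37^1 mod 41 = 37
  37^2 mod 41 = (37 * 37) mod 41 = 16
  37^3 mod 41 = (16 * 37) mod 41 = 18
  37^4 mod 41 = (18 * 37) mod 41 = 10
  37^5 mod 41 = (10 * 37) mod 41 = 1
  37^6 mod 41 = (1 * 37) mod 41 = 37
Result: A = 37.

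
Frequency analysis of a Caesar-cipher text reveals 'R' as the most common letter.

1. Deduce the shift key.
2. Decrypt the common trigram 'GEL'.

Step 1: In English, 'E' is the most frequent letter (12.7%).
Step 2: The most frequent ciphertext letter is 'R' (position 17).
Step 3: Shift = (17 - 4) mod 26 = 13.
Step 4: Decrypt 'GEL' by shifting back 13:
  G -> T
  E -> R
  L -> Y
Step 5: 'GEL' decrypts to 'TRY'.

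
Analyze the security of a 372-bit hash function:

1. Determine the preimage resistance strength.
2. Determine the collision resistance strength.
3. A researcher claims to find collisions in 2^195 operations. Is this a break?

Step 1: Preimage resistance requires brute-force of 2^372 operations.
Step 2: Collision resistance (birthday bound) = 2^(372/2) = 2^186.
Step 3: The claimed attack costs 2^195 operations.
Step 4: Since 2^195 >= 2^186, the claimed attack is no faster than the generic birthday attack, so this does not break collision resistance.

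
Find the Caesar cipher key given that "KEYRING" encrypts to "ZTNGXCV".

Step 1: Compare first letters: K (position 10) -> Z (position 25).
Step 2: Shift = (25 - 10) mod 26 = 15.
The shift value is 15.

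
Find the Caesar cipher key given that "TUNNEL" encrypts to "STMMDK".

Step 1: Compare first letters: T (position 19) -> S (position 18).
Step 2: Shift = (18 - 19) mod 26 = 25.
The shift value is 25.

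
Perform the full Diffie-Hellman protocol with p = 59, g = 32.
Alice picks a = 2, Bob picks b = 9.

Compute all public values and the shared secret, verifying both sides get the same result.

Step 1: A = g^a mod p = 32^2 mod 59 = 21.
Step 2: B = g^b mod p = 32^9 mod 59 = 13.
Step 3: Alice computes s = B^a mod p = 13^2 mod 59 = 51.
Step 4: Bob computes s = A^b mod p = 21^9 mod 59 = 51.
Both sides agree: shared secret = 51.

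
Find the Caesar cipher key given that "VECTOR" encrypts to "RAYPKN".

Step 1: Compare first letters: V (position 21) -> R (position 17).
Step 2: Shift = (17 - 21) mod 26 = 22.
The shift value is 22.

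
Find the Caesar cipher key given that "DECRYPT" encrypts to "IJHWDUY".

Step 1: Compare first letters: D (position 3) -> I (position 8).
Step 2: Shift = (8 - 3) mod 26 = 5.
The shift value is 5.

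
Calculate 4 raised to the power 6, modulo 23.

Step 1: Compute 4^6 mod 23 step by step, reducing modulo 23 at each step.
  4^1 mod 23 = 4
  4^2 mod 23 = (4 * 4) mod 23 = 16
  4^3 mod 23 = (16 * 4) mod 23 = 18
  4^4 mod 23 = (18 * 4) mod 23 = 3
  4^5 mod 23 = (3 * 4) mod 23 = 12
  4^6 mod 23 = (12 * 4) mod 23 = 2
Step 2: Result = 2.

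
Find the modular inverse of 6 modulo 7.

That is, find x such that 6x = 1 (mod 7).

Step 1: We need x such that 6 * x = 1 (mod 7).
Step 2: Using the extended Euclidean algorithm or trial:
  6 * 6 = 36 = 5 * 7 + 1.
Step 3: Since 36 mod 7 = 1, the inverse is x = 6.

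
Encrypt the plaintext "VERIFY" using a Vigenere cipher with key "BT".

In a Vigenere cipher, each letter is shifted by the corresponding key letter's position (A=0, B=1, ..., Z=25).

Step 1: Repeat key to match plaintext length:
  Plaintext: VERIFY
  Key:       BTBTBT
Step 2: Encrypt each letter:
  V(21) + B(1) = (21+1) mod 26 = 22 = W
  E(4) + T(19) = (4+19) mod 26 = 23 = X
  R(17) + B(1) = (17+1) mod 26 = 18 = S
  I(8) + T(19) = (8+19) mod 26 = 1 = B
  F(5) + B(1) = (5+1) mod 26 = 6 = G
  Y(24) + T(19) = (24+19) mod 26 = 17 = R
Ciphertext: WXSBGR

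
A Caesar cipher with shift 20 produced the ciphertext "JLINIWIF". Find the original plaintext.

Step 1: Reverse the shift by subtracting 20 from each letter position.
  J (position 9) -> position (9-20) mod 26 = 15 -> P
  L (position 11) -> position (11-20) mod 26 = 17 -> R
  I (position 8) -> position (8-20) mod 26 = 14 -> O
  N (position 13) -> position (13-20) mod 26 = 19 -> T
  I (position 8) -> position (8-20) mod 26 = 14 -> O
  W (position 22) -> position (22-20) mod 26 = 2 -> C
  I (position 8) -> position (8-20) mod 26 = 14 -> O
  F (position 5) -> position (5-20) mod 26 = 11 -> L
Decrypted message: PROTOCOL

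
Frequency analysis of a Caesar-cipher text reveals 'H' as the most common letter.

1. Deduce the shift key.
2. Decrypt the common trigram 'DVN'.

Step 1: In English, 'E' is the most frequent letter (12.7%).
Step 2: The most frequent ciphertext letter is 'H' (position 7).
Step 3: Shift = (7 - 4) mod 26 = 3.
Step 4: Decrypt 'DVN' by shifting back 3:
  D -> A
  V -> S
  N -> K
Step 5: 'DVN' decrypts to 'ASK'.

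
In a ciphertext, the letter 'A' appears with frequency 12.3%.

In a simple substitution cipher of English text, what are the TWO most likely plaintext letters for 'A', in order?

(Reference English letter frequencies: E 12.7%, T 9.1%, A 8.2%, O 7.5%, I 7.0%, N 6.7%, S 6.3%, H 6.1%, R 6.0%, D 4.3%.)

Step 1: Observed frequency of 'A' is 12.3%.
Step 2: Compute distances to each reference frequency and sort:
  E (12.7%): difference = 0.4% <-- BEST
  T (9.1%): difference = 3.2% <-- RUNNER-UP
  A (8.2%): difference = 4.1%
  O (7.5%): difference = 4.8%
  I (7.0%): difference = 5.3%
Step 3: Most likely is 'E' (12.7%, diff 0.4%); second most likely is 'T' (9.1%, diff 3.2%).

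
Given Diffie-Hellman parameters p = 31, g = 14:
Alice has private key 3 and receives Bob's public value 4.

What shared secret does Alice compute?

Step 1: s = B^a mod p = 4^3 mod 31.
  4^1 mod 31 = 4
  4^2 mod 31 = (4 * 4) mod 31 = 16
  4^3 mod 31 = (16 * 4) mod 31 = 2
Result: shared secret = 2.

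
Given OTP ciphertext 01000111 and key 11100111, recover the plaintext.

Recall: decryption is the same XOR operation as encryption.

Step 1: XOR ciphertext with key:
  Ciphertext: 01000111
  Key:        11100111
  XOR:        10100000
Step 2: Plaintext = 10100000 = 160 in decimal.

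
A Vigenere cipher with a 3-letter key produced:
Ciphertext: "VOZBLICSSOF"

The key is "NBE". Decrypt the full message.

Step 1: Key 'NBE' has length 3. Extended key: NBENBENBENB
Step 2: Decrypt each position:
  V(21) - N(13) = 8 = I
  O(14) - B(1) = 13 = N
  Z(25) - E(4) = 21 = V
  B(1) - N(13) = 14 = O
  L(11) - B(1) = 10 = K
  I(8) - E(4) = 4 = E
  C(2) - N(13) = 15 = P
  S(18) - B(1) = 17 = R
  S(18) - E(4) = 14 = O
  O(14) - N(13) = 1 = B
  F(5) - B(1) = 4 = E
Plaintext: INVOKEPROBE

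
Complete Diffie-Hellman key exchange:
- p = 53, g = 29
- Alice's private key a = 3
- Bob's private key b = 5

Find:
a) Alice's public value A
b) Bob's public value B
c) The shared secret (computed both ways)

Step 1: A = g^a mod p = 29^3 mod 53 = 9.
Step 2: B = g^b mod p = 29^5 mod 53 = 43.
Step 3: Alice computes s = B^a mod p = 43^3 mod 53 = 7.
Step 4: Bob computes s = A^b mod p = 9^5 mod 53 = 7.
Both sides agree: shared secret = 7.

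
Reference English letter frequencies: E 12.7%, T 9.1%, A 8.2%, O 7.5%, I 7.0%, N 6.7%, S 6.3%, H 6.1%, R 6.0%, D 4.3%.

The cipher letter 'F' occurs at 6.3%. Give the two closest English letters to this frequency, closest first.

Step 1: Observed frequency of 'F' is 6.3%.
Step 2: Compute distances to each reference frequency and sort:
  S (6.3%): difference = 0.0% <-- BEST
  H (6.1%): difference = 0.2% <-- RUNNER-UP
  R (6.0%): difference = 0.3%
  N (6.7%): difference = 0.4%
  I (7.0%): difference = 0.7%
Step 3: Most likely is 'S' (6.3%, diff 0.0%); second most likely is 'H' (6.1%, diff 0.2%).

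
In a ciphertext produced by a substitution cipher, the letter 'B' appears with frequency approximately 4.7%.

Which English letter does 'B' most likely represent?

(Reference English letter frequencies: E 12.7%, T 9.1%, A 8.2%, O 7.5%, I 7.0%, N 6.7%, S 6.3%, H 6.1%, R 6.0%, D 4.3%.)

Step 1: The observed frequency is 4.7%.
Step 2: Compare with English frequencies:
  E: 12.7% (difference: 8.0%)
  T: 9.1% (difference: 4.4%)
  A: 8.2% (difference: 3.5%)
  O: 7.5% (difference: 2.8%)
  I: 7.0% (difference: 2.3%)
  N: 6.7% (difference: 2.0%)
  S: 6.3% (difference: 1.6%)
  H: 6.1% (difference: 1.4%)
  R: 6.0% (difference: 1.3%)
  D: 4.3% (difference: 0.4%) <-- closest
Step 3: 'B' most likely represents 'D' (frequency 4.3%).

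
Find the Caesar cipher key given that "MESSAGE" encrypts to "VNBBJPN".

Step 1: Compare first letters: M (position 12) -> V (position 21).
Step 2: Shift = (21 - 12) mod 26 = 9.
The shift value is 9.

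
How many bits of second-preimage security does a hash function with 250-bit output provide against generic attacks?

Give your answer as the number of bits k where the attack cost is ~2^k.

Step 1: The hash has a 250-bit output.
Step 2: Second-preimage resistance means: given a specific input x, it should be infeasible to find a different y with h(y) = h(x).
With a 250-bit output, a generic search for a second preimage costs about 2^250 evaluations (each trial matches the fixed target with probability 2^-250).
Step 3: Security level = 250 bits.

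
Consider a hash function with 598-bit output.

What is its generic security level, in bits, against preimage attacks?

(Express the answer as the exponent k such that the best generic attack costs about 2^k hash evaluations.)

Step 1: The hash has a 598-bit output.
Step 2: Preimage resistance means: given a digest h(x), it should be infeasible to find any input that hashes to it.
With a 598-bit output there are 2^598 possible digests, so a generic brute-force preimage search costs about 2^598 evaluations.
Step 3: Security level = 598 bits.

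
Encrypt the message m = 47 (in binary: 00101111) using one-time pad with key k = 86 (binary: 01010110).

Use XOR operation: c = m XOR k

Step 1: Write out the XOR operation bit by bit:
  Message: 00101111
  Key:     01010110
  XOR:     01111001
Step 2: Convert to decimal: 01111001 = 121.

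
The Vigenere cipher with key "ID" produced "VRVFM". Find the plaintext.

Step 1: Extend key: IDIDI
Step 2: Decrypt each letter (c - k) mod 26:
  V(21) - I(8) = (21-8) mod 26 = 13 = N
  R(17) - D(3) = (17-3) mod 26 = 14 = O
  V(21) - I(8) = (21-8) mod 26 = 13 = N
  F(5) - D(3) = (5-3) mod 26 = 2 = C
  M(12) - I(8) = (12-8) mod 26 = 4 = E
Plaintext: NONCE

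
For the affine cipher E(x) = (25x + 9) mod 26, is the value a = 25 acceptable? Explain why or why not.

Step 1: Compute gcd(25, 26).
Step 2: gcd(25, 26) = 1.
Since gcd = 1, 25 is coprime with 26, so it is a valid key.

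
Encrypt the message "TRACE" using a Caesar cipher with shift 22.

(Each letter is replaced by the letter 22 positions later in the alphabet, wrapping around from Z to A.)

Step 1: For each letter, shift forward by 22 positions (mod 26).
  T (position 19) -> position (19+22) mod 26 = 15 -> P
  R (position 17) -> position (17+22) mod 26 = 13 -> N
  A (position 0) -> position (0+22) mod 26 = 22 -> W
  C (position 2) -> position (2+22) mod 26 = 24 -> Y
  E (position 4) -> position (4+22) mod 26 = 0 -> A
Result: PNWYA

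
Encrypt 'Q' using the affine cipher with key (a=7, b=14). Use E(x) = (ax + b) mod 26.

Step 1: Convert 'Q' to number: x = 16.
Step 2: E(16) = (7 * 16 + 14) mod 26 = 126 mod 26 = 22.
Step 3: Convert 22 back to letter: W.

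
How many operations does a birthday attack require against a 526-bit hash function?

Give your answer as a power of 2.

Step 1: The birthday paradox gives collision probability ~50% after sqrt(2^n) = 2^(n/2) hashes.
Step 2: For 526-bit output: 2^(526/2) = 2^263.
Step 3: Approximately 2^263 hash computations needed.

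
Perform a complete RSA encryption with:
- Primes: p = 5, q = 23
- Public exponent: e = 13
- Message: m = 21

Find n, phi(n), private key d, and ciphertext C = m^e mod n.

Step 1: n = 5 * 23 = 115.
Step 2: phi(n) = (5-1)(23-1) = 4 * 22 = 88.
Step 3: Find d = 13^(-1) mod 88 = 61.
  Verify: 13 * 61 = 793 = 1 (mod 88).
Step 4: C = 21^13 mod 115 = 111.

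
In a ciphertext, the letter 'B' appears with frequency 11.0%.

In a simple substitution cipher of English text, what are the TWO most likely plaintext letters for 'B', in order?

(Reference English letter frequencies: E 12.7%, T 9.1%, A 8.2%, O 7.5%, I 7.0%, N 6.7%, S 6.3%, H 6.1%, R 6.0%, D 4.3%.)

Step 1: Observed frequency of 'B' is 11.0%.
Step 2: Compute distances to each reference frequency and sort:
  E (12.7%): difference = 1.7% <-- BEST
  T (9.1%): difference = 1.9% <-- RUNNER-UP
  A (8.2%): difference = 2.8%
  O (7.5%): difference = 3.5%
  I (7.0%): difference = 4.0%
Step 3: Most likely is 'E' (12.7%, diff 1.7%); second most likely is 'T' (9.1%, diff 1.9%).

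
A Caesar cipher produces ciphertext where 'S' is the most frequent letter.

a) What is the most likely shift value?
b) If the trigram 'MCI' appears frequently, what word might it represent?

Step 1: In English, 'E' is the most frequent letter (12.7%).
Step 2: The most frequent ciphertext letter is 'S' (position 18).
Step 3: Shift = (18 - 4) mod 26 = 14.
Step 4: Decrypt 'MCI' by shifting back 14:
  M -> Y
  C -> O
  I -> U
Step 5: 'MCI' decrypts to 'YOU'.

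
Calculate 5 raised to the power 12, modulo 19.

Step 1: Compute 5^12 mod 19 step by step, reducing modulo 19 at each step.
  5^1 mod 19 = 5
  5^2 mod 19 = (5 * 5) mod 19 = 6
  5^3 mod 19 = (6 * 5) mod 19 = 11
  5^4 mod 19 = (11 * 5) mod 19 = 17
  5^5 mod 19 = (17 * 5) mod 19 = 9
  5^6 mod 19 = (9 * 5) mod 19 = 7
  5^7 mod 19 = (7 * 5) mod 19 = 16
  5^8 mod 19 = (16 * 5) mod 19 = 4
  5^9 mod 19 = (4 * 5) mod 19 = 1
  5^10 mod 19 = (1 * 5) mod 19 = 5
  5^11 mod 19 = (5 * 5) mod 19 = 6
  5^12 mod 19 = (6 * 5) mod 19 = 11
Step 2: Result = 11.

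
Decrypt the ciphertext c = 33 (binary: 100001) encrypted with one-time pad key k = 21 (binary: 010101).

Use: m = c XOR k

Step 1: XOR ciphertext with key:
  Ciphertext: 100001
  Key:        010101
  XOR:        110100
Step 2: Plaintext = 110100 = 52 in decimal.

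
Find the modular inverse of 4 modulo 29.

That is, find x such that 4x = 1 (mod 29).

Step 1: We need x such that 4 * x = 1 (mod 29).
Step 2: Using the extended Euclidean algorithm or trial:
  4 * 22 = 88 = 3 * 29 + 1.
Step 3: Since 88 mod 29 = 1, the inverse is x = 22.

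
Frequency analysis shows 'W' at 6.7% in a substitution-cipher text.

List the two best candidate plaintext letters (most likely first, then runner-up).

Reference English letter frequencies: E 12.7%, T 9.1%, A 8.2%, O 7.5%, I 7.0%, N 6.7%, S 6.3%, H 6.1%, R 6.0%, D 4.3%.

Step 1: Observed frequency of 'W' is 6.7%.
Step 2: Compute distances to each reference frequency and sort:
  N (6.7%): difference = 0.0% <-- BEST
  I (7.0%): difference = 0.3% <-- RUNNER-UP
  S (6.3%): difference = 0.4%
  H (6.1%): difference = 0.6%
  R (6.0%): difference = 0.7%
Step 3: Most likely is 'N' (6.7%, diff 0.0%); second most likely is 'I' (7.0%, diff 0.3%).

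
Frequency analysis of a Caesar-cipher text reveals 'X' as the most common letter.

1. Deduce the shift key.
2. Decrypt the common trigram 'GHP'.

Step 1: In English, 'E' is the most frequent letter (12.7%).
Step 2: The most frequent ciphertext letter is 'X' (position 23).
Step 3: Shift = (23 - 4) mod 26 = 19.
Step 4: Decrypt 'GHP' by shifting back 19:
  G -> N
  H -> O
  P -> W
Step 5: 'GHP' decrypts to 'NOW'.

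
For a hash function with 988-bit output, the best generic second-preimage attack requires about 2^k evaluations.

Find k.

Step 1: The hash has a 988-bit output.
Step 2: Second-preimage resistance means: given a specific input x, it should be infeasible to find a different y with h(y) = h(x).
With a 988-bit output, a generic search for a second preimage costs about 2^988 evaluations (each trial matches the fixed target with probability 2^-988).
Step 3: Security level = 988 bits.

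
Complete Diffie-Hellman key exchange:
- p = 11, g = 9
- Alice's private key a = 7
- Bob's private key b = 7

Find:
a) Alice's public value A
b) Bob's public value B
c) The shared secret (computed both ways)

Step 1: A = g^a mod p = 9^7 mod 11 = 4.
Step 2: B = g^b mod p = 9^7 mod 11 = 4.
Step 3: Alice computes s = B^a mod p = 4^7 mod 11 = 5.
Step 4: Bob computes s = A^b mod p = 4^7 mod 11 = 5.
Both sides agree: shared secret = 5.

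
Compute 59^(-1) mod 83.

Step 1: We need x such that 59 * x = 1 (mod 83).
Step 2: Using the extended Euclidean algorithm or trial:
  59 * 38 = 2242 = 27 * 83 + 1.
Step 3: Since 2242 mod 83 = 1, the inverse is x = 38.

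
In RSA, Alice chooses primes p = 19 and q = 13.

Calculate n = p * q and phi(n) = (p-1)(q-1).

Step 1: n = p * q = 19 * 13 = 247.
Step 2: phi(n) = (p-1)(q-1) = 18 * 12 = 216.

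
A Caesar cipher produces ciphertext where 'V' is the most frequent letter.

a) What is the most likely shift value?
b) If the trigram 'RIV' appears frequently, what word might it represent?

Step 1: In English, 'E' is the most frequent letter (12.7%).
Step 2: The most frequent ciphertext letter is 'V' (position 21).
Step 3: Shift = (21 - 4) mod 26 = 17.
Step 4: Decrypt 'RIV' by shifting back 17:
  R -> A
  I -> R
  V -> E
Step 5: 'RIV' decrypts to 'ARE'.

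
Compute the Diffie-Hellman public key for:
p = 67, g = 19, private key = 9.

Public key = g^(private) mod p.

Step 1: A = g^a mod p = 19^9 mod 67.
  19^1 mod 67 = 19
  19^2 mod 67 = (19 * 19) mod 67 = 26
  19^3 mod 67 = (26 * 19) mod 67 = 25
  19^4 mod 67 = (25 * 19) mod 67 = 6
  19^5 mod 67 = (6 * 19) mod 67 = 47
  19^6 mod 67 = (47 * 19) mod 67 = 22
  19^7 mod 67 = (22 * 19) mod 67 = 16
  19^8 mod 67 = (16 * 19) mod 67 = 36
  19^9 mod 67 = (36 * 19) mod 67 = 14
Result: A = 14.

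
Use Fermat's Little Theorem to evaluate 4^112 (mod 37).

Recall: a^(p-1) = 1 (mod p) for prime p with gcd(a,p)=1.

Step 1: Since 37 is prime, by Fermat's Little Theorem: 4^36 = 1 (mod 37).
Step 2: Reduce exponent: 112 mod 36 = 4.
Step 3: So 4^112 = 4^4 (mod 37).
Step 4: 4^4 mod 37 = 34.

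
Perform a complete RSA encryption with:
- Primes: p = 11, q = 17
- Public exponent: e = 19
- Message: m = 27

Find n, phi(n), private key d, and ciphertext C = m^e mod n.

Step 1: n = 11 * 17 = 187.
Step 2: phi(n) = (11-1)(17-1) = 10 * 16 = 160.
Step 3: Find d = 19^(-1) mod 160 = 59.
  Verify: 19 * 59 = 1121 = 1 (mod 160).
Step 4: C = 27^19 mod 187 = 31.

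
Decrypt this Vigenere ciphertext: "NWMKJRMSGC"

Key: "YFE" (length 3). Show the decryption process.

Step 1: Key 'YFE' has length 3. Extended key: YFEYFEYFEY
Step 2: Decrypt each position:
  N(13) - Y(24) = 15 = P
  W(22) - F(5) = 17 = R
  M(12) - E(4) = 8 = I
  K(10) - Y(24) = 12 = M
  J(9) - F(5) = 4 = E
  R(17) - E(4) = 13 = N
  M(12) - Y(24) = 14 = O
  S(18) - F(5) = 13 = N
  G(6) - E(4) = 2 = C
  C(2) - Y(24) = 4 = E
Plaintext: PRIMENONCE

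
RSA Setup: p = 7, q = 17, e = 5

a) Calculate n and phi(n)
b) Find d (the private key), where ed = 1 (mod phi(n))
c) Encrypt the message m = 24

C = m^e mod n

Step 1: n = 7 * 17 = 119.
Step 2: phi(n) = (7-1)(17-1) = 6 * 16 = 96.
Step 3: Find d = 5^(-1) mod 96 = 77.
  Verify: 5 * 77 = 385 = 1 (mod 96).
Step 4: C = 24^5 mod 119 = 96.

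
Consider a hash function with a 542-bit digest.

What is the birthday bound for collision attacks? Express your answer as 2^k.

Step 1: The birthday paradox gives collision probability ~50% after sqrt(2^n) = 2^(n/2) hashes.
Step 2: For 542-bit output: 2^(542/2) = 2^271.
Step 3: Approximately 2^271 hash computations needed.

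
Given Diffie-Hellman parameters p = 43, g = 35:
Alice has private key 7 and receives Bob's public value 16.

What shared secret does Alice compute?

Step 1: s = B^a mod p = 16^7 mod 43.
  16^1 mod 43 = 16
  16^2 mod 43 = (16 * 16) mod 43 = 41
  16^3 mod 43 = (41 * 16) mod 43 = 11
  16^4 mod 43 = (11 * 16) mod 43 = 4
  16^5 mod 43 = (4 * 16) mod 43 = 21
  16^6 mod 43 = (21 * 16) mod 43 = 35
  16^7 mod 43 = (35 * 16) mod 43 = 1
Result: shared secret = 1.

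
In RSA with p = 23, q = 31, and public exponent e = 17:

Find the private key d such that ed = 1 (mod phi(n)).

Step 1: n = 23 * 31 = 713.
Step 2: phi(n) = 22 * 30 = 660.
Step 3: Find d such that 17 * d = 1 (mod 660).
Step 4: d = 17^(-1) mod 660 = 233.
Verification: 17 * 233 = 3961 = 6 * 660 + 1.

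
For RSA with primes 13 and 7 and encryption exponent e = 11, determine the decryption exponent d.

Step 1: n = 13 * 7 = 91.
Step 2: phi(n) = 12 * 6 = 72.
Step 3: Find d such that 11 * d = 1 (mod 72).
Step 4: d = 11^(-1) mod 72 = 59.
Verification: 11 * 59 = 649 = 9 * 72 + 1.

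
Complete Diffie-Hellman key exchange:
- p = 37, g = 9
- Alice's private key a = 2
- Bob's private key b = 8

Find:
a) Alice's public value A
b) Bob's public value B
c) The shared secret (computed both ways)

Step 1: A = g^a mod p = 9^2 mod 37 = 7.
Step 2: B = g^b mod p = 9^8 mod 37 = 33.
Step 3: Alice computes s = B^a mod p = 33^2 mod 37 = 16.
Step 4: Bob computes s = A^b mod p = 7^8 mod 37 = 16.
Both sides agree: shared secret = 16.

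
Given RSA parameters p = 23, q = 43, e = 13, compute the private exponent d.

Step 1: n = 23 * 43 = 989.
Step 2: phi(n) = 22 * 42 = 924.
Step 3: Find d such that 13 * d = 1 (mod 924).
Step 4: d = 13^(-1) mod 924 = 853.
Verification: 13 * 853 = 11089 = 12 * 924 + 1.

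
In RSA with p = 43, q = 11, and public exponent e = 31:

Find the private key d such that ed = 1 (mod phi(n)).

Step 1: n = 43 * 11 = 473.
Step 2: phi(n) = 42 * 10 = 420.
Step 3: Find d such that 31 * d = 1 (mod 420).
Step 4: d = 31^(-1) mod 420 = 271.
Verification: 31 * 271 = 8401 = 20 * 420 + 1.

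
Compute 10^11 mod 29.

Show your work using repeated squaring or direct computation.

Step 1: Compute 10^11 mod 29 step by step, reducing modulo 29 at each step.
  10^1 mod 29 = 10
  10^2 mod 29 = (10 * 10) mod 29 = 13
  10^3 mod 29 = (13 * 10) mod 29 = 14
  10^4 mod 29 = (14 * 10) mod 29 = 24
  10^5 mod 29 = (24 * 10) mod 29 = 8
  10^6 mod 29 = (8 * 10) mod 29 = 22
  10^7 mod 29 = (22 * 10) mod 29 = 17
  10^8 mod 29 = (17 * 10) mod 29 = 25
  10^9 mod 29 = (25 * 10) mod 29 = 18
  10^10 mod 29 = (18 * 10) mod 29 = 6
  10^11 mod 29 = (6 * 10) mod 29 = 2
Step 2: Result = 2.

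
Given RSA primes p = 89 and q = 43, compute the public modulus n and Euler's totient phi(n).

Step 1: n = p * q = 89 * 43 = 3827.
Step 2: phi(n) = (p-1)(q-1) = 88 * 42 = 3696.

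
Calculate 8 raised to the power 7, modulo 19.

Step 1: Compute 8^7 mod 19 step by step, reducing modulo 19 at each step.
  8^1 mod 19 = 8
  8^2 mod 19 = (8 * 8) mod 19 = 7
  8^3 mod 19 = (7 * 8) mod 19 = 18
  8^4 mod 19 = (18 * 8) mod 19 = 11
  8^5 mod 19 = (11 * 8) mod 19 = 12
  8^6 mod 19 = (12 * 8) mod 19 = 1
  8^7 mod 19 = (1 * 8) mod 19 = 8
Step 2: Result = 8.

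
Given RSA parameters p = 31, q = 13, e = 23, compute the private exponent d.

Step 1: n = 31 * 13 = 403.
Step 2: phi(n) = 30 * 12 = 360.
Step 3: Find d such that 23 * d = 1 (mod 360).
Step 4: d = 23^(-1) mod 360 = 47.
Verification: 23 * 47 = 1081 = 3 * 360 + 1.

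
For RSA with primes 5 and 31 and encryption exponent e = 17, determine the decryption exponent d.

Step 1: n = 5 * 31 = 155.
Step 2: phi(n) = 4 * 30 = 120.
Step 3: Find d such that 17 * d = 1 (mod 120).
Step 4: d = 17^(-1) mod 120 = 113.
Verification: 17 * 113 = 1921 = 16 * 120 + 1.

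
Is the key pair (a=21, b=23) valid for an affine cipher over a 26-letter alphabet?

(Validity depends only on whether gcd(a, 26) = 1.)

Step 1: Compute gcd(21, 26).
Step 2: gcd(21, 26) = 1.
Since gcd = 1, 21 is coprime with 26, so it is a valid key.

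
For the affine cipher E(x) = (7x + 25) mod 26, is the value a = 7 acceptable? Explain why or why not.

Step 1: Compute gcd(7, 26).
Step 2: gcd(7, 26) = 1.
Since gcd = 1, 7 is coprime with 26, so it is a valid key.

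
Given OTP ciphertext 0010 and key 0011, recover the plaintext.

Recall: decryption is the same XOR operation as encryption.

Step 1: XOR ciphertext with key:
  Ciphertext: 0010
  Key:        0011
  XOR:        0001
Step 2: Plaintext = 0001 = 1 in decimal.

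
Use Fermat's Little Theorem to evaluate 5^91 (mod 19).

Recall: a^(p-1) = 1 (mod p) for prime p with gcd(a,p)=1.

Step 1: Since 19 is prime, by Fermat's Little Theorem: 5^18 = 1 (mod 19).
Step 2: Reduce exponent: 91 mod 18 = 1.
Step 3: So 5^91 = 5^1 (mod 19).
Step 4: 5^1 mod 19 = 5.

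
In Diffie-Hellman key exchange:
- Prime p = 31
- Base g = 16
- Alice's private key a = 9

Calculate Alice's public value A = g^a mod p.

Step 1: A = g^a mod p = 16^9 mod 31.
  16^1 mod 31 = 16
  16^2 mod 31 = (16 * 16) mod 31 = 8
  16^3 mod 31 = (8 * 16) mod 31 = 4
  16^4 mod 31 = (4 * 16) mod 31 = 2
  16^5 mod 31 = (2 * 16) mod 31 = 1
  16^6 mod 31 = (1 * 16) mod 31 = 16
  16^7 mod 31 = (16 * 16) mod 31 = 8
  16^8 mod 31 = (8 * 16) mod 31 = 4
  16^9 mod 31 = (4 * 16) mod 31 = 2
Result: A = 2.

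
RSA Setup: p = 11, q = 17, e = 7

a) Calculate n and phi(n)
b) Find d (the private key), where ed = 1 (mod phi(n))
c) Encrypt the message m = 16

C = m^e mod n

Step 1: n = 11 * 17 = 187.
Step 2: phi(n) = (11-1)(17-1) = 10 * 16 = 160.
Step 3: Find d = 7^(-1) mod 160 = 23.
  Verify: 7 * 23 = 161 = 1 (mod 160).
Step 4: C = 16^7 mod 187 = 135.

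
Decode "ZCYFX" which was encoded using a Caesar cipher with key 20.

Step 1: Reverse the shift by subtracting 20 from each letter position.
  Z (position 25) -> position (25-20) mod 26 = 5 -> F
  C (position 2) -> position (2-20) mod 26 = 8 -> I
  Y (position 24) -> position (24-20) mod 26 = 4 -> E
  F (position 5) -> position (5-20) mod 26 = 11 -> L
  X (position 23) -> position (23-20) mod 26 = 3 -> D
Decrypted message: FIELD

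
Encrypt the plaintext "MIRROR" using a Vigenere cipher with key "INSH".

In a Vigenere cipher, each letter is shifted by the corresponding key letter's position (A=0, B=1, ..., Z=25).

Step 1: Repeat key to match plaintext length:
  Plaintext: MIRROR
  Key:       INSHIN
Step 2: Encrypt each letter:
  M(12) + I(8) = (12+8) mod 26 = 20 = U
  I(8) + N(13) = (8+13) mod 26 = 21 = V
  R(17) + S(18) = (17+18) mod 26 = 9 = J
  R(17) + H(7) = (17+7) mod 26 = 24 = Y
  O(14) + I(8) = (14+8) mod 26 = 22 = W
  R(17) + N(13) = (17+13) mod 26 = 4 = E
Ciphertext: UVJYWE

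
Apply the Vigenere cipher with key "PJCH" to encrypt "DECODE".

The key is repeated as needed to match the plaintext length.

Step 1: Repeat key to match plaintext length:
  Plaintext: DECODE
  Key:       PJCHPJ
Step 2: Encrypt each letter:
  D(3) + P(15) = (3+15) mod 26 = 18 = S
  E(4) + J(9) = (4+9) mod 26 = 13 = N
  C(2) + C(2) = (2+2) mod 26 = 4 = E
  O(14) + H(7) = (14+7) mod 26 = 21 = V
  D(3) + P(15) = (3+15) mod 26 = 18 = S
  E(4) + J(9) = (4+9) mod 26 = 13 = N
Ciphertext: SNEVSN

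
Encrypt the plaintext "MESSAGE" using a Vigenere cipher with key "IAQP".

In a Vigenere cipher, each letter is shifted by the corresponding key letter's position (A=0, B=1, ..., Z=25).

Step 1: Repeat key to match plaintext length:
  Plaintext: MESSAGE
  Key:       IAQPIAQ
Step 2: Encrypt each letter:
  M(12) + I(8) = (12+8) mod 26 = 20 = U
  E(4) + A(0) = (4+0) mod 26 = 4 = E
  S(18) + Q(16) = (18+16) mod 26 = 8 = I
  S(18) + P(15) = (18+15) mod 26 = 7 = H
  A(0) + I(8) = (0+8) mod 26 = 8 = I
  G(6) + A(0) = (6+0) mod 26 = 6 = G
  E(4) + Q(16) = (4+16) mod 26 = 20 = U
Ciphertext: UEIHIGU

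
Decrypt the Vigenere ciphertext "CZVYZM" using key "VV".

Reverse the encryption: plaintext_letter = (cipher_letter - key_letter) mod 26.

Step 1: Extend key: VVVVVV
Step 2: Decrypt each letter (c - k) mod 26:
  C(2) - V(21) = (2-21) mod 26 = 7 = H
  Z(25) - V(21) = (25-21) mod 26 = 4 = E
  V(21) - V(21) = (21-21) mod 26 = 0 = A
  Y(24) - V(21) = (24-21) mod 26 = 3 = D
  Z(25) - V(21) = (25-21) mod 26 = 4 = E
  M(12) - V(21) = (12-21) mod 26 = 17 = R
Plaintext: HEADER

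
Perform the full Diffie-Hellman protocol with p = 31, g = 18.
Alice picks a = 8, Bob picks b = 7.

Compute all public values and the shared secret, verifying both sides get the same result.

Step 1: A = g^a mod p = 18^8 mod 31 = 7.
Step 2: B = g^b mod p = 18^7 mod 31 = 9.
Step 3: Alice computes s = B^a mod p = 9^8 mod 31 = 28.
Step 4: Bob computes s = A^b mod p = 7^7 mod 31 = 28.
Both sides agree: shared secret = 28.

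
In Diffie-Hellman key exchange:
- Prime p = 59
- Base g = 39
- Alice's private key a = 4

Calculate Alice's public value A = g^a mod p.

Step 1: A = g^a mod p = 39^4 mod 59.
  39^1 mod 59 = 39
  39^2 mod 59 = (39 * 39) mod 59 = 46
  39^3 mod 59 = (46 * 39) mod 59 = 24
  39^4 mod 59 = (24 * 39) mod 59 = 51
Result: A = 51.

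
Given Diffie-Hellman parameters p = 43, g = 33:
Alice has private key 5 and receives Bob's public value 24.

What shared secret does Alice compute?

Step 1: s = B^a mod p = 24^5 mod 43.
  24^1 mod 43 = 24
  24^2 mod 43 = (24 * 24) mod 43 = 17
  24^3 mod 43 = (17 * 24) mod 43 = 21
  24^4 mod 43 = (21 * 24) mod 43 = 31
  24^5 mod 43 = (31 * 24) mod 43 = 13
Result: shared secret = 13.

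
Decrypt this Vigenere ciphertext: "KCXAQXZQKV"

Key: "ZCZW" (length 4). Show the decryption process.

Step 1: Key 'ZCZW' has length 4. Extended key: ZCZWZCZWZC
Step 2: Decrypt each position:
  K(10) - Z(25) = 11 = L
  C(2) - C(2) = 0 = A
  X(23) - Z(25) = 24 = Y
  A(0) - W(22) = 4 = E
  Q(16) - Z(25) = 17 = R
  X(23) - C(2) = 21 = V
  Z(25) - Z(25) = 0 = A
  Q(16) - W(22) = 20 = U
  K(10) - Z(25) = 11 = L
  V(21) - C(2) = 19 = T
Plaintext: LAYERVAULT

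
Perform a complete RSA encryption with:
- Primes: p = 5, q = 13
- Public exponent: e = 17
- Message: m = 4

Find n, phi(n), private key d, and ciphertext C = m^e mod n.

Step 1: n = 5 * 13 = 65.
Step 2: phi(n) = (5-1)(13-1) = 4 * 12 = 48.
Step 3: Find d = 17^(-1) mod 48 = 17.
  Verify: 17 * 17 = 289 = 1 (mod 48).
Step 4: C = 4^17 mod 65 = 49.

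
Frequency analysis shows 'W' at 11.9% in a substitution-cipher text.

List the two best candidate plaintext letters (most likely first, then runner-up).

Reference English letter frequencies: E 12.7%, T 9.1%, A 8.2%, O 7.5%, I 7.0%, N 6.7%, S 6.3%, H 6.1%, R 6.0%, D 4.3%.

Step 1: Observed frequency of 'W' is 11.9%.
Step 2: Compute distances to each reference frequency and sort:
  E (12.7%): difference = 0.8% <-- BEST
  T (9.1%): difference = 2.8% <-- RUNNER-UP
  A (8.2%): difference = 3.7%
  O (7.5%): difference = 4.4%
  I (7.0%): difference = 4.9%
Step 3: Most likely is 'E' (12.7%, diff 0.8%); second most likely is 'T' (9.1%, diff 2.8%).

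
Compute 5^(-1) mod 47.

Step 1: We need x such that 5 * x = 1 (mod 47).
Step 2: Using the extended Euclidean algorithm or trial:
  5 * 19 = 95 = 2 * 47 + 1.
Step 3: Since 95 mod 47 = 1, the inverse is x = 19.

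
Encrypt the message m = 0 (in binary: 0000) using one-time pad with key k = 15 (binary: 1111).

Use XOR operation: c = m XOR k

Step 1: Write out the XOR operation bit by bit:
  Message: 0000
  Key:     1111
  XOR:     1111
Step 2: Convert to decimal: 1111 = 15.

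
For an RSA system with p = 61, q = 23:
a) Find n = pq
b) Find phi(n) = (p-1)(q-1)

Step 1: n = p * q = 61 * 23 = 1403.
Step 2: phi(n) = (p-1)(q-1) = 60 * 22 = 1320.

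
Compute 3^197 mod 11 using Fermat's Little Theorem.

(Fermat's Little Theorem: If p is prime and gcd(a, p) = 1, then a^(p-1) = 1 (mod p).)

Step 1: Since 11 is prime, by Fermat's Little Theorem: 3^10 = 1 (mod 11).
Step 2: Reduce exponent: 197 mod 10 = 7.
Step 3: So 3^197 = 3^7 (mod 11).
Step 4: 3^7 mod 11 = 9.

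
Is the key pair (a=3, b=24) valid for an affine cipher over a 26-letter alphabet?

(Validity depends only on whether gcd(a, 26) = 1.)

Step 1: Compute gcd(3, 26).
Step 2: gcd(3, 26) = 1.
Since gcd = 1, 3 is coprime with 26, so it is a valid key.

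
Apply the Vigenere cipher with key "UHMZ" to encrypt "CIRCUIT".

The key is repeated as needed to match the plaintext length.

Step 1: Repeat key to match plaintext length:
  Plaintext: CIRCUIT
  Key:       UHMZUHM
Step 2: Encrypt each letter:
  C(2) + U(20) = (2+20) mod 26 = 22 = W
  I(8) + H(7) = (8+7) mod 26 = 15 = P
  R(17) + M(12) = (17+12) mod 26 = 3 = D
  C(2) + Z(25) = (2+25) mod 26 = 1 = B
  U(20) + U(20) = (20+20) mod 26 = 14 = O
  I(8) + H(7) = (8+7) mod 26 = 15 = P
  T(19) + M(12) = (19+12) mod 26 = 5 = F
Ciphertext: WPDBOPF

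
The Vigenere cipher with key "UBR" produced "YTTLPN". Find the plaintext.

Step 1: Extend key: UBRUBR
Step 2: Decrypt each letter (c - k) mod 26:
  Y(24) - U(20) = (24-20) mod 26 = 4 = E
  T(19) - B(1) = (19-1) mod 26 = 18 = S
  T(19) - R(17) = (19-17) mod 26 = 2 = C
  L(11) - U(20) = (11-20) mod 26 = 17 = R
  P(15) - B(1) = (15-1) mod 26 = 14 = O
  N(13) - R(17) = (13-17) mod 26 = 22 = W
Plaintext: ESCROW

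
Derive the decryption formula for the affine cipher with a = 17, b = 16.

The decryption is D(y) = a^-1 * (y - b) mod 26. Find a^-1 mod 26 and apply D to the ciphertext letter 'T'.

Step 1: Find a^-1, the modular inverse of 17 mod 26.
Step 2: We need 17 * a^-1 = 1 (mod 26).
Step 3: 17 * 23 = 391 = 15 * 26 + 1, so a^-1 = 23.
Step 4: D(y) = 23(y - 16) mod 26.
Step 5: Apply to 'T' (y = 19): D(19) = 23 * (19 - 16) mod 26 = 23 * 3 mod 26 = 17 -> 'R'.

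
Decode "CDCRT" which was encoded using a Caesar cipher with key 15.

Step 1: Reverse the shift by subtracting 15 from each letter position.
  C (position 2) -> position (2-15) mod 26 = 13 -> N
  D (position 3) -> position (3-15) mod 26 = 14 -> O
  C (position 2) -> position (2-15) mod 26 = 13 -> N
  R (position 17) -> position (17-15) mod 26 = 2 -> C
  T (position 19) -> position (19-15) mod 26 = 4 -> E
Decrypted message: NONCE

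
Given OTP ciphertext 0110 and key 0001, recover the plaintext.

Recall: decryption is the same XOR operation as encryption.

Step 1: XOR ciphertext with key:
  Ciphertext: 0110
  Key:        0001
  XOR:        0111
Step 2: Plaintext = 0111 = 7 in decimal.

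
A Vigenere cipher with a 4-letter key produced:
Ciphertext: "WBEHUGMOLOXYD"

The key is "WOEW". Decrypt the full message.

Step 1: Key 'WOEW' has length 4. Extended key: WOEWWOEWWOEWW
Step 2: Decrypt each position:
  W(22) - W(22) = 0 = A
  B(1) - O(14) = 13 = N
  E(4) - E(4) = 0 = A
  H(7) - W(22) = 11 = L
  U(20) - W(22) = 24 = Y
  G(6) - O(14) = 18 = S
  M(12) - E(4) = 8 = I
  O(14) - W(22) = 18 = S
  L(11) - W(22) = 15 = P
  O(14) - O(14) = 0 = A
  X(23) - E(4) = 19 = T
  Y(24) - W(22) = 2 = C
  D(3) - W(22) = 7 = H
Plaintext: ANALYSISPATCH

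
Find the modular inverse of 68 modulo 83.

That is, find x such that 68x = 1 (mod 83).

Step 1: We need x such that 68 * x = 1 (mod 83).
Step 2: Using the extended Euclidean algorithm or trial:
  68 * 11 = 748 = 9 * 83 + 1.
Step 3: Since 748 mod 83 = 1, the inverse is x = 11.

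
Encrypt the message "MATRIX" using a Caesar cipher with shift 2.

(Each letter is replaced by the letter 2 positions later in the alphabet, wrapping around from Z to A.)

Step 1: For each letter, shift forward by 2 positions (mod 26).
  M (position 12) -> position (12+2) mod 26 = 14 -> O
  A (position 0) -> position (0+2) mod 26 = 2 -> C
  T (position 19) -> position (19+2) mod 26 = 21 -> V
  R (position 17) -> position (17+2) mod 26 = 19 -> T
  I (position 8) -> position (8+2) mod 26 = 10 -> K
  X (position 23) -> position (23+2) mod 26 = 25 -> Z
Result: OCVTKZ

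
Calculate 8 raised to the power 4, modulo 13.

Step 1: Compute 8^4 mod 13 step by step, reducing modulo 13 at each step.
  8^1 mod 13 = 8
  8^2 mod 13 = (8 * 8) mod 13 = 12
  8^3 mod 13 = (12 * 8) mod 13 = 5
  8^4 mod 13 = (5 * 8) mod 13 = 1
Step 2: Result = 1.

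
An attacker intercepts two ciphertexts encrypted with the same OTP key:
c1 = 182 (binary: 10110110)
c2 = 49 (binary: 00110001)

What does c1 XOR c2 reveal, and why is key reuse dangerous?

Step 1: c1 XOR c2 = (m1 XOR k) XOR (m2 XOR k).
Step 2: By XOR associativity/commutativity: = m1 XOR m2 XOR k XOR k = m1 XOR m2.
Step 3: 10110110 XOR 00110001 = 10000111 = 135.
Step 4: The key cancels out! An attacker learns m1 XOR m2 = 135, revealing the relationship between plaintexts.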